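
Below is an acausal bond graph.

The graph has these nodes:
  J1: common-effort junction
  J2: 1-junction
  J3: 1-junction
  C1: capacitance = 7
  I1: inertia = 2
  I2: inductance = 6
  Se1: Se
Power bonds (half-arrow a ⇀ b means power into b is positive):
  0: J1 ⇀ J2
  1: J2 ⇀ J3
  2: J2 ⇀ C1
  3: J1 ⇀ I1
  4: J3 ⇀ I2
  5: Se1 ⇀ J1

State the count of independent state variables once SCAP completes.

3  (C1, I1, I2 all integral)

bond 5 stroke at J1  (source Se1 imposes e)
bond 0 stroke at J2  (J1 effort already set via bond 5)
bond 3 stroke at I1  (0-jn J1 has e-setter on 5)
bond 2 stroke at J2  (C1 outputs effort q/C1)
bond 1 stroke at J3  (only one flow-in slot at J2)
bond 4 stroke at I2  (J3 needs exactly one f-in)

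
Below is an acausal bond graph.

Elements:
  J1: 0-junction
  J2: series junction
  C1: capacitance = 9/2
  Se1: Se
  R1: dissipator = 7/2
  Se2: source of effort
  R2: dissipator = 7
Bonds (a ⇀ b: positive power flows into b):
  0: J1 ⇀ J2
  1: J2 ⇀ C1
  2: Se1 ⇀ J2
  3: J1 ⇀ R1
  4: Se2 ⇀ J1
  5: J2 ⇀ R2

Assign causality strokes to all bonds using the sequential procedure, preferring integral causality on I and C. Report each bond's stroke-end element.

b0 →J2
b1 →J2
b2 →J2
b3 →R1
b4 →J1
b5 →R2

β2 stroke→J2  (Se1 (Se) sets effort on bond)
β4 stroke→J1  (Se2 (Se) sets effort on bond)
β0 stroke→J2  (common-e at J1 fixed by 4)
β3 stroke→R1  (0-jn J1 has e-setter on 4)
β1 stroke→J2  (C1 outputs effort q/C1)
β5 stroke→R2  (closing 1-jn rule on J2)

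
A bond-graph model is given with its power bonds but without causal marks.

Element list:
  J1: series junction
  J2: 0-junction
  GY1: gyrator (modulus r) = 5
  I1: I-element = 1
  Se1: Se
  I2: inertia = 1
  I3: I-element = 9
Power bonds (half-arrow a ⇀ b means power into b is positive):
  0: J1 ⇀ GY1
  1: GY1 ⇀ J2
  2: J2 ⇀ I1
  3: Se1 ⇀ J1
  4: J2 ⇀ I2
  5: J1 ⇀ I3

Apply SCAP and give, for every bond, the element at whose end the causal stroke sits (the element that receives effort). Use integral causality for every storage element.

b3 stroke at J1  (Se1 fixes effort; stroke away)
b2 stroke at I1  (I1 outputs flow p/I1)
b4 stroke at I2  (prefer integral on I2)
b1 stroke at J2  (J2: last free bond brings effort in)
b0 stroke at J1  (GY1 both-in/both-out from 1)
b5 stroke at I3  (J1: last free bond brings flow in)

β0 stroke→J1
β1 stroke→J2
β2 stroke→I1
β3 stroke→J1
β4 stroke→I2
β5 stroke→I3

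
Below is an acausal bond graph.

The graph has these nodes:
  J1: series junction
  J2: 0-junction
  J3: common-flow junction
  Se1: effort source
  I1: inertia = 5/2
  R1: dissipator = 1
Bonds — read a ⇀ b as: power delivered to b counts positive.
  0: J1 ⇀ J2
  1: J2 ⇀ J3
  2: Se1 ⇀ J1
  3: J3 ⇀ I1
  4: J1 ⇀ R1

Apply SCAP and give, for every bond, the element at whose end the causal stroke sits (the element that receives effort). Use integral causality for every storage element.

β0 stroke at J2
β1 stroke at J3
β2 stroke at J1
β3 stroke at I1
β4 stroke at J1

b2 |J1  (source Se1 imposes e)
b3 |I1  (I1 integral (f out))
b1 |J3  (common-f at J3 fixed by 3)
b0 |J2  (J2 needs exactly one e-in)
b4 |J1  (J1: bond 0 brought flow, rest push out)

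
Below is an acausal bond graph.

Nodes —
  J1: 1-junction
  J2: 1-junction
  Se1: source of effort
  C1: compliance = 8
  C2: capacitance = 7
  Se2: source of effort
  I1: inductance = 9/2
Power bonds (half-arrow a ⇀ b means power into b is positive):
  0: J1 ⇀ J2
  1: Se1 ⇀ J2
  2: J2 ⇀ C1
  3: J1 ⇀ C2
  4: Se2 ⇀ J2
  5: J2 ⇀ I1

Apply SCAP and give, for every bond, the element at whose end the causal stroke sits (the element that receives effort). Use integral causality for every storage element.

b0 stroke→J2
b1 stroke→J2
b2 stroke→J2
b3 stroke→J1
b4 stroke→J2
b5 stroke→I1

β1 stroke→J2  (Se1: effort source, stroke at far end)
β4 stroke→J2  (source Se2 imposes e)
β2 stroke→J2  (C1 integral (e out))
β3 stroke→J1  (C2: C, integral causality)
β0 stroke→J2  (J1 needs exactly one f-in)
β5 stroke→I1  (J2: last free bond brings flow in)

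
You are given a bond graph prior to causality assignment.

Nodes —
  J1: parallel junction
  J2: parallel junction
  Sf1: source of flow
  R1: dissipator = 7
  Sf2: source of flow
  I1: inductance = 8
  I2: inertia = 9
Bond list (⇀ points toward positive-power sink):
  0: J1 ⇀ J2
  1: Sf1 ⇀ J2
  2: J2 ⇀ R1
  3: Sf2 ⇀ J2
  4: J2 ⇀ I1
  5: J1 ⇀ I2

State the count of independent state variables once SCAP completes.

2  (I1, I2 all integral)

b1 stroke→Sf1  (source Sf1 imposes f)
b3 stroke→Sf2  (source Sf2 imposes f)
b4 stroke→I1  (I1: I, integral causality)
b5 stroke→I2  (I2: I, integral causality)
b0 stroke→J1  (only one effort-in slot at J1)
b2 stroke→J2  (only one effort-in slot at J2)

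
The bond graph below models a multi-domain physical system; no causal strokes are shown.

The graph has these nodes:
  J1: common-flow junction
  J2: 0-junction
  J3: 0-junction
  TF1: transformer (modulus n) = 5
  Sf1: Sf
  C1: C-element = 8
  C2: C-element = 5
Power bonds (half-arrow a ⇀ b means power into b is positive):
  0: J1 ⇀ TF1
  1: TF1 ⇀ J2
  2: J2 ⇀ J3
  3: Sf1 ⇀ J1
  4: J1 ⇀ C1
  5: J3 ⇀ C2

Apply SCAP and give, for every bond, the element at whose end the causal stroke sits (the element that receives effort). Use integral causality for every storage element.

#0 |J1
#1 |TF1
#2 |J2
#3 |Sf1
#4 |J1
#5 |J3

#3 |Sf1  (Sf1: flow source, stroke at near end)
#0 |J1  (J1 flow already set via bond 3)
#4 |J1  (common-f at J1 fixed by 3)
#1 |TF1  (TF1 one-in-one-out from 0)
#2 |J2  (closing 0-jn rule on J2)
#5 |J3  (only one effort-in slot at J3)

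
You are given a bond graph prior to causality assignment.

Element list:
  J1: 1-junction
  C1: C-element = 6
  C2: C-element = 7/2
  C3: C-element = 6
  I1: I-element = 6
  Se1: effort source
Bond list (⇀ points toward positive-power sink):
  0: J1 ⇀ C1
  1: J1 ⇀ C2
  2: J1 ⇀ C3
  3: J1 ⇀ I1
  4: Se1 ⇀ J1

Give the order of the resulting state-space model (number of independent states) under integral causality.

4  (C1, C2, C3, I1 all integral)

bond 4 →J1  (Se1: effort source, stroke at far end)
bond 0 →J1  (C1 outputs effort q/C1)
bond 1 →J1  (C2 outputs effort q/C2)
bond 2 →J1  (prefer integral on C3)
bond 3 →I1  (J1 needs exactly one f-in)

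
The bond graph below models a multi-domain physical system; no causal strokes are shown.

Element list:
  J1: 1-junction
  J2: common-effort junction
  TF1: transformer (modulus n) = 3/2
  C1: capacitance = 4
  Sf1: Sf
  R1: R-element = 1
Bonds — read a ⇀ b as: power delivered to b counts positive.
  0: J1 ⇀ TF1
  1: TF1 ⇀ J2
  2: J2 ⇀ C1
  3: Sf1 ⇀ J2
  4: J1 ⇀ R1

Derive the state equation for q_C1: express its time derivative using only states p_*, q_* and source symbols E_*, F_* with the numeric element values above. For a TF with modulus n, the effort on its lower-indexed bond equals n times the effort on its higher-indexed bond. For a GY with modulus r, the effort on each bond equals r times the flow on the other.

#3 stroke→Sf1  (Sf1 (Sf) sets flow on bond)
#2 stroke→J2  (C1: C, integral causality)
#1 stroke→TF1  (common-e at J2 fixed by 2)
#0 stroke→J1  (through TF1, causality passes straight; one stroke at TF1)
#4 stroke→R1  (only one flow-in slot at J1)

dq_C1/dt = F_Sf1 - 9*q_C1/16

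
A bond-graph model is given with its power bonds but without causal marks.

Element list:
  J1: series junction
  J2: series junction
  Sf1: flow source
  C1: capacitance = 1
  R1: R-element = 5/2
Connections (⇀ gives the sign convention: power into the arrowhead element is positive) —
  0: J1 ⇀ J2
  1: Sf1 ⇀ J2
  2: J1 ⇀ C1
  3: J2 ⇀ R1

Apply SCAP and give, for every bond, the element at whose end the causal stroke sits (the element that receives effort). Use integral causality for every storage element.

b1 stroke→Sf1  (Sf1 (Sf) sets flow on bond)
b0 stroke→J2  (J2: bond 1 brought flow, rest push out)
b3 stroke→J2  (J2 flow already set via bond 1)
b2 stroke→J1  (J1 flow already set via bond 0)

#0 →J2
#1 →Sf1
#2 →J1
#3 →J2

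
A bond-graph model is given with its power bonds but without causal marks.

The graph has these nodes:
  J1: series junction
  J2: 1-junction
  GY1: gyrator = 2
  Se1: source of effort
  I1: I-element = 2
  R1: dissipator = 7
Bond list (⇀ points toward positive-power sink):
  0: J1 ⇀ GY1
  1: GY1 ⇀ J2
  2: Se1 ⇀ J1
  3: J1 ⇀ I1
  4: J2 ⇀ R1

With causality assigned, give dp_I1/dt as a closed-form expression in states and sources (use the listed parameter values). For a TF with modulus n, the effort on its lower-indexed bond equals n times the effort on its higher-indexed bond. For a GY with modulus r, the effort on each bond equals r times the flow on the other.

#2 |J1  (source Se1 imposes e)
#3 |I1  (I1 integral (f out))
#0 |J1  (J1: bond 3 brought flow, rest push out)
#1 |J2  (through GY1, causality inverts; strokes same side of GY1)
#4 |R1  (closing 1-jn rule on J2)

dp_I1/dt = E_Se1 - 2*p_I1/7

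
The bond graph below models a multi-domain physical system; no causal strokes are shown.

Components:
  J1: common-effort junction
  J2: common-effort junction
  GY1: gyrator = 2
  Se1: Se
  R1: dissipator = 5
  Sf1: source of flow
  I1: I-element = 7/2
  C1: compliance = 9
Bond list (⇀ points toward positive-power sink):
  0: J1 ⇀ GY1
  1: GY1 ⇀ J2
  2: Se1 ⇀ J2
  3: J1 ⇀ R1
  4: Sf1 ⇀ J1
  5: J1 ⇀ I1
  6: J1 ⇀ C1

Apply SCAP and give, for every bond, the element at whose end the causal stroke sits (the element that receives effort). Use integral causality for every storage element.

bond 0 |GY1
bond 1 |GY1
bond 2 |J2
bond 3 |R1
bond 4 |Sf1
bond 5 |I1
bond 6 |J1

#2 |J2  (Se1: effort source, stroke at far end)
#4 |Sf1  (Sf1 (Sf) sets flow on bond)
#1 |GY1  (J2 effort already set via bond 2)
#0 |GY1  (GY1: gyrator matches bond 1)
#5 |I1  (prefer integral on I1)
#6 |J1  (C1: C, integral causality)
#3 |R1  (J1: bond 6 brought effort, rest push out)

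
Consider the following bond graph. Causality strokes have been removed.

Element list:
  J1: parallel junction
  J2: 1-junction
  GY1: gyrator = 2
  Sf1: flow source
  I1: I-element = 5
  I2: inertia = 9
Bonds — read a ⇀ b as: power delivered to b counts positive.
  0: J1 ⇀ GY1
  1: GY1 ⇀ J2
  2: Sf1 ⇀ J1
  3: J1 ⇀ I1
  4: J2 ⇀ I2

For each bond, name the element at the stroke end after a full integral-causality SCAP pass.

β0 |J1
β1 |J2
β2 |Sf1
β3 |I1
β4 |I2

b2 stroke→Sf1  (Sf1 (Sf) sets flow on bond)
b3 stroke→I1  (I1 outputs flow p/I1)
b0 stroke→J1  (closing 0-jn rule on J1)
b1 stroke→J2  (through GY1, causality inverts; strokes same side of GY1)
b4 stroke→I2  (closing 1-jn rule on J2)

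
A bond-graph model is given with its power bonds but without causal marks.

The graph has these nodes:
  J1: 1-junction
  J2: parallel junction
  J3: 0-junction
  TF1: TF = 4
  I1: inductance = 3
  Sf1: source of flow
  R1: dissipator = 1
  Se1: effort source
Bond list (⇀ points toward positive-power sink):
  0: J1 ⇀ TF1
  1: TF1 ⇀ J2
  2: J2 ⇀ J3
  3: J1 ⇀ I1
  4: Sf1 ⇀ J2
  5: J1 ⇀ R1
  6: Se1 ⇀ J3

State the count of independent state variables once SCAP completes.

1  (I1 all integral)

bond 4 stroke at Sf1  (source Sf1 imposes f)
bond 6 stroke at J3  (Se1 fixes effort; stroke away)
bond 2 stroke at J2  (J3: bond 6 brought effort, rest push out)
bond 1 stroke at TF1  (J2: bond 2 brought effort, rest push out)
bond 0 stroke at J1  (TF1: transformer flips bond 1)
bond 3 stroke at I1  (I1 outputs flow p/I1)
bond 5 stroke at J1  (J1 flow already set via bond 3)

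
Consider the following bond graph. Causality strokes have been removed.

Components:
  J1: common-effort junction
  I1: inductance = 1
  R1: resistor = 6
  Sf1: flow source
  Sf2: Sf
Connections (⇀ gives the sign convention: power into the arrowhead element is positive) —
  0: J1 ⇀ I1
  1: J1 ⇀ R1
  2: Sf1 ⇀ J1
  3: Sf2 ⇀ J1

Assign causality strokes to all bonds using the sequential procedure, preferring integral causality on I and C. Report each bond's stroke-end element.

b2 →Sf1  (source Sf1 imposes f)
b3 →Sf2  (Sf2 (Sf) sets flow on bond)
b0 →I1  (I1 outputs flow p/I1)
b1 →J1  (J1: last free bond brings effort in)

#0 stroke→I1
#1 stroke→J1
#2 stroke→Sf1
#3 stroke→Sf2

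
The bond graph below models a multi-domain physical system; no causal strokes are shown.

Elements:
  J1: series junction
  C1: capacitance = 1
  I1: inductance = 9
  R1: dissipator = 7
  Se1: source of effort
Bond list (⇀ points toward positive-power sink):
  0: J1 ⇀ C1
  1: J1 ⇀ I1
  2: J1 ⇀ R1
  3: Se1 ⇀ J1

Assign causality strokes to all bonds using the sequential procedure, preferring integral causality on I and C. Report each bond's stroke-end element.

bond 0 stroke at J1
bond 1 stroke at I1
bond 2 stroke at J1
bond 3 stroke at J1

bond 3 |J1  (Se1: effort source, stroke at far end)
bond 0 |J1  (C1: C, integral causality)
bond 1 |I1  (I1 integral (f out))
bond 2 |J1  (common-f at J1 fixed by 1)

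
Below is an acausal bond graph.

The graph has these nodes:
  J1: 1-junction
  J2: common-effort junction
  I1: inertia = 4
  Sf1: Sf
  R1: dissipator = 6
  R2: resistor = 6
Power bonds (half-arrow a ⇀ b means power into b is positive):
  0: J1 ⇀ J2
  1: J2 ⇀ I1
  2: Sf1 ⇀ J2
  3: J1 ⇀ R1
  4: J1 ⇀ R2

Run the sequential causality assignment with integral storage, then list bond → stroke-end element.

b2 →Sf1  (Sf1 fixes flow; stroke at Sf1)
b1 →I1  (prefer integral on I1)
b0 →J2  (only one effort-in slot at J2)
b3 →J1  (1-jn J1 has f-setter on 0)
b4 →J1  (common-f at J1 fixed by 0)

bond 0 →J2
bond 1 →I1
bond 2 →Sf1
bond 3 →J1
bond 4 →J1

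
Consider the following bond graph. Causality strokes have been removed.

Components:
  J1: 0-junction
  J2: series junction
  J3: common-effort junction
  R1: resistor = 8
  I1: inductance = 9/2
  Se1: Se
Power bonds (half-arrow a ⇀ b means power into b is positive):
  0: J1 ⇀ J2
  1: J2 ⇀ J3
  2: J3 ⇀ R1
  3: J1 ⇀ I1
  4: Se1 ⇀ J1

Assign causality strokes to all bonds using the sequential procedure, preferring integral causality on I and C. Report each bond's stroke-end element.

bond 4 |J1  (Se1 (Se) sets effort on bond)
bond 0 |J2  (J1: bond 4 brought effort, rest push out)
bond 3 |I1  (common-e at J1 fixed by 4)
bond 1 |J3  (closing 1-jn rule on J2)
bond 2 |R1  (J3 effort already set via bond 1)

b0 stroke→J2
b1 stroke→J3
b2 stroke→R1
b3 stroke→I1
b4 stroke→J1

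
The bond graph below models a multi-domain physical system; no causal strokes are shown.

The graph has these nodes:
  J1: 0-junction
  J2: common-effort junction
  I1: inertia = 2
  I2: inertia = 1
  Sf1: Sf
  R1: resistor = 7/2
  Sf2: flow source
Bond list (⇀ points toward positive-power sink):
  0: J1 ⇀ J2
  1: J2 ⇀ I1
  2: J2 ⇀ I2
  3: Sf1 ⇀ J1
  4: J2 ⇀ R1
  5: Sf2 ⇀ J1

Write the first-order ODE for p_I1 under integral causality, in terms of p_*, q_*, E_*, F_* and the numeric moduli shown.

dp_I1/dt = 7*F_Sf1/2 + 7*F_Sf2/2 - 7*p_I1/4 - 7*p_I2/2

b3 →Sf1  (Sf1 fixes flow; stroke at Sf1)
b5 →Sf2  (Sf2: flow source, stroke at near end)
b0 →J1  (closing 0-jn rule on J1)
b1 →I1  (I1: I, integral causality)
b2 →I2  (I2 integral (f out))
b4 →J2  (J2: last free bond brings effort in)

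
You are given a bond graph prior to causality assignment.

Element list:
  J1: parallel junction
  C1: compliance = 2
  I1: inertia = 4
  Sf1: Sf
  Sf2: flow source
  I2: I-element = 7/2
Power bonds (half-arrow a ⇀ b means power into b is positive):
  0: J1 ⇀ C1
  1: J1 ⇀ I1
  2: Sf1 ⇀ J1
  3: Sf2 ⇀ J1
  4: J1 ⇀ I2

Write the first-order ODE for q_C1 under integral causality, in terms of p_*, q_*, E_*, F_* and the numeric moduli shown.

dq_C1/dt = F_Sf1 + F_Sf2 - p_I1/4 - 2*p_I2/7

#2 stroke→Sf1  (Sf1: flow source, stroke at near end)
#3 stroke→Sf2  (Sf2 (Sf) sets flow on bond)
#0 stroke→J1  (C1: C, integral causality)
#1 stroke→I1  (J1: bond 0 brought effort, rest push out)
#4 stroke→I2  (0-jn J1 has e-setter on 0)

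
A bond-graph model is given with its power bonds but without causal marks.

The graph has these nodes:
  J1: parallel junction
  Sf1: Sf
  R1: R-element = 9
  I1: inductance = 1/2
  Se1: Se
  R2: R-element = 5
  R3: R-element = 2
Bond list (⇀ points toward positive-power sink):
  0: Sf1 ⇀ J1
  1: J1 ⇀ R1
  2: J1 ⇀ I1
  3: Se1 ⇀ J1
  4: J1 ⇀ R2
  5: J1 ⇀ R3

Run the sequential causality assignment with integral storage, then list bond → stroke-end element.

#0 |Sf1
#1 |R1
#2 |I1
#3 |J1
#4 |R2
#5 |R3

b0 |Sf1  (Sf1: flow source, stroke at near end)
b3 |J1  (Se1: effort source, stroke at far end)
b1 |R1  (J1: bond 3 brought effort, rest push out)
b2 |I1  (0-jn J1 has e-setter on 3)
b4 |R2  (common-e at J1 fixed by 3)
b5 |R3  (J1 effort already set via bond 3)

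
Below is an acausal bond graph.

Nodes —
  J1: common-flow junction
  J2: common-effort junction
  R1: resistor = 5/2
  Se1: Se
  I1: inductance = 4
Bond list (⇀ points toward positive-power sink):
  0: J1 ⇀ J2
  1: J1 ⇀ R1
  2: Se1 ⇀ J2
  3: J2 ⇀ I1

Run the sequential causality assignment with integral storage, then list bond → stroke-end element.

bond 0 stroke→J1
bond 1 stroke→R1
bond 2 stroke→J2
bond 3 stroke→I1

b2 |J2  (Se1 fixes effort; stroke away)
b0 |J1  (J2 effort already set via bond 2)
b3 |I1  (J2: bond 2 brought effort, rest push out)
b1 |R1  (only one flow-in slot at J1)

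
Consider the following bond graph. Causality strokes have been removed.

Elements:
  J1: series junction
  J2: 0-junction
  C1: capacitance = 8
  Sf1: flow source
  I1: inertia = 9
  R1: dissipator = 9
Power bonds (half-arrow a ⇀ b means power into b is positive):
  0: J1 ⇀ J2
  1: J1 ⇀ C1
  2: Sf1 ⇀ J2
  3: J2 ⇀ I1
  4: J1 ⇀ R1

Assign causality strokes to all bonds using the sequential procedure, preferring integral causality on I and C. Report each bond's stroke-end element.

#0 →J2
#1 →J1
#2 →Sf1
#3 →I1
#4 →J1

b2 →Sf1  (source Sf1 imposes f)
b1 →J1  (C1 integral (e out))
b3 →I1  (I1 outputs flow p/I1)
b0 →J2  (J2 needs exactly one e-in)
b4 →J1  (1-jn J1 has f-setter on 0)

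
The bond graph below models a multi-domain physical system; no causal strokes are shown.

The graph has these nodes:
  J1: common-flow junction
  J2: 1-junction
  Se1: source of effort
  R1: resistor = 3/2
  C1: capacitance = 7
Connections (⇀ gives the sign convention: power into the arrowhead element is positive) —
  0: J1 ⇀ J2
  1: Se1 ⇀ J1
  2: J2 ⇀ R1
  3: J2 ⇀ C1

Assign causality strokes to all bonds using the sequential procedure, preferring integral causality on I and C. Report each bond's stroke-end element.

#1 |J1  (Se1: effort source, stroke at far end)
#0 |J2  (J1: last free bond brings flow in)
#3 |J2  (C1: C, integral causality)
#2 |R1  (J2 needs exactly one f-in)

b0 stroke→J2
b1 stroke→J1
b2 stroke→R1
b3 stroke→J2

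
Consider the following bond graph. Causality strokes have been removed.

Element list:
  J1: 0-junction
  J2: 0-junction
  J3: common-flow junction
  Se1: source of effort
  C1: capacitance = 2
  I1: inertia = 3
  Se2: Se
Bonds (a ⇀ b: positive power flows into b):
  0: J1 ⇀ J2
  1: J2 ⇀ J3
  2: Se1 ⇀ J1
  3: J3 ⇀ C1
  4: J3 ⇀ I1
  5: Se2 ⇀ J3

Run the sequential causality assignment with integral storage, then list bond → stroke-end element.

#0 →J2
#1 →J3
#2 →J1
#3 →J3
#4 →I1
#5 →J3

bond 2 →J1  (Se1 (Se) sets effort on bond)
bond 5 →J3  (Se2 (Se) sets effort on bond)
bond 0 →J2  (J1 effort already set via bond 2)
bond 1 →J3  (J2 effort already set via bond 0)
bond 3 →J3  (C1: C, integral causality)
bond 4 →I1  (closing 1-jn rule on J3)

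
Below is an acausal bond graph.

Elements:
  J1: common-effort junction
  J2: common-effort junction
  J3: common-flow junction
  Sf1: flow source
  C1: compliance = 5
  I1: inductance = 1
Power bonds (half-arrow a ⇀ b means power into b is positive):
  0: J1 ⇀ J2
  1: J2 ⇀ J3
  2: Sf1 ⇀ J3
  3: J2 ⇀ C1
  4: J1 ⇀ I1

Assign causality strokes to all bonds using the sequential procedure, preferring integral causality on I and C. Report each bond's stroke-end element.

#2 |Sf1  (Sf1 fixes flow; stroke at Sf1)
#1 |J3  (1-jn J3 has f-setter on 2)
#3 |J2  (prefer integral on C1)
#0 |J1  (common-e at J2 fixed by 3)
#4 |I1  (J1: bond 0 brought effort, rest push out)

b0 →J1
b1 →J3
b2 →Sf1
b3 →J2
b4 →I1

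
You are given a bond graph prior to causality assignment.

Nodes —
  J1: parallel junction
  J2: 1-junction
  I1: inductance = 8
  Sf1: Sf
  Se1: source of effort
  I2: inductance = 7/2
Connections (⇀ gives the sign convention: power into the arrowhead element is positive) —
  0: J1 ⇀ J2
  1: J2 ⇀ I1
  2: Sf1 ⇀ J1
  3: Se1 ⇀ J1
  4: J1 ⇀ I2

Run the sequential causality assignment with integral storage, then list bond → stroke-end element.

b0 →J2
b1 →I1
b2 →Sf1
b3 →J1
b4 →I2

#2 stroke at Sf1  (source Sf1 imposes f)
#3 stroke at J1  (Se1 (Se) sets effort on bond)
#0 stroke at J2  (0-jn J1 has e-setter on 3)
#4 stroke at I2  (J1 effort already set via bond 3)
#1 stroke at I1  (only one flow-in slot at J2)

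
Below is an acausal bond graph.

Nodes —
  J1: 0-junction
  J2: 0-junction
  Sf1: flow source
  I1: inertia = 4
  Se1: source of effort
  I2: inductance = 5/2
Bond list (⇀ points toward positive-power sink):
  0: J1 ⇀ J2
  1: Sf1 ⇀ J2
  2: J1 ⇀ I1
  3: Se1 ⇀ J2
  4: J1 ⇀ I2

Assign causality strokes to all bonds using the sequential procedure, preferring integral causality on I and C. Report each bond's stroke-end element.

β1 stroke at Sf1  (source Sf1 imposes f)
β3 stroke at J2  (source Se1 imposes e)
β0 stroke at J1  (J2: bond 3 brought effort, rest push out)
β2 stroke at I1  (0-jn J1 has e-setter on 0)
β4 stroke at I2  (0-jn J1 has e-setter on 0)

b0 stroke→J1
b1 stroke→Sf1
b2 stroke→I1
b3 stroke→J2
b4 stroke→I2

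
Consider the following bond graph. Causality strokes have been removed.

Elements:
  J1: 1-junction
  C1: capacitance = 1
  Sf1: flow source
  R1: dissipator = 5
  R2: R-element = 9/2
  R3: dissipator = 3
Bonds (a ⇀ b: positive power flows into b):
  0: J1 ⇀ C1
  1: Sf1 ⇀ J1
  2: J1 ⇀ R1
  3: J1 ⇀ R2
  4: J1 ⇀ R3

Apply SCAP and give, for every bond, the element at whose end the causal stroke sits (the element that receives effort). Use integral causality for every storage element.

bond 1 →Sf1  (Sf1 (Sf) sets flow on bond)
bond 0 →J1  (J1 flow already set via bond 1)
bond 2 →J1  (J1 flow already set via bond 1)
bond 3 →J1  (J1: bond 1 brought flow, rest push out)
bond 4 →J1  (J1: bond 1 brought flow, rest push out)

b0 stroke→J1
b1 stroke→Sf1
b2 stroke→J1
b3 stroke→J1
b4 stroke→J1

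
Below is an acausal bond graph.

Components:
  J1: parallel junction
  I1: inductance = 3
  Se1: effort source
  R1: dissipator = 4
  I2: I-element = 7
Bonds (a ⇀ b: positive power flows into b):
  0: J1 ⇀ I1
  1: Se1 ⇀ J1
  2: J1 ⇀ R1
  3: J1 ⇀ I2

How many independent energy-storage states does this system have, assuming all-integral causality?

b1 |J1  (Se1 fixes effort; stroke away)
b0 |I1  (J1: bond 1 brought effort, rest push out)
b2 |R1  (J1: bond 1 brought effort, rest push out)
b3 |I2  (common-e at J1 fixed by 1)

2  (I1, I2 all integral)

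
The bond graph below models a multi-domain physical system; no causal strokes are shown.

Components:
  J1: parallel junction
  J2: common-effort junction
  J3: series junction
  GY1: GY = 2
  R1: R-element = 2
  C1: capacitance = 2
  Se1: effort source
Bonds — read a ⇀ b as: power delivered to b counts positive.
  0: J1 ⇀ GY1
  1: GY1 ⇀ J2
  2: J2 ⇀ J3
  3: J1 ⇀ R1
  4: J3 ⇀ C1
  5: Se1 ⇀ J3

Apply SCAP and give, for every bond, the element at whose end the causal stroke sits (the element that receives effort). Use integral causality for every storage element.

bond 5 stroke at J3  (Se1: effort source, stroke at far end)
bond 4 stroke at J3  (C1 outputs effort q/C1)
bond 2 stroke at J2  (J3 needs exactly one f-in)
bond 1 stroke at GY1  (0-jn J2 has e-setter on 2)
bond 0 stroke at GY1  (through GY1, causality inverts; strokes same side of GY1)
bond 3 stroke at J1  (J1: last free bond brings effort in)

#0 →GY1
#1 →GY1
#2 →J2
#3 →J1
#4 →J3
#5 →J3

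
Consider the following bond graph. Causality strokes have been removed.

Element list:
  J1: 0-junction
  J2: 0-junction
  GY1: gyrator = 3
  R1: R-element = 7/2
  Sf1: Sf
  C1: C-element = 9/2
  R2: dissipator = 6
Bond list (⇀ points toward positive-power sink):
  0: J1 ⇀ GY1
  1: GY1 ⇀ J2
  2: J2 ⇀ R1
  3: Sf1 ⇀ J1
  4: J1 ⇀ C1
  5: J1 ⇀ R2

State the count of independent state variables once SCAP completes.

1  (C1 all integral)

bond 3 →Sf1  (source Sf1 imposes f)
bond 4 →J1  (C1 integral (e out))
bond 0 →GY1  (J1 effort already set via bond 4)
bond 5 →R2  (0-jn J1 has e-setter on 4)
bond 1 →GY1  (GY1 both-in/both-out from 0)
bond 2 →J2  (closing 0-jn rule on J2)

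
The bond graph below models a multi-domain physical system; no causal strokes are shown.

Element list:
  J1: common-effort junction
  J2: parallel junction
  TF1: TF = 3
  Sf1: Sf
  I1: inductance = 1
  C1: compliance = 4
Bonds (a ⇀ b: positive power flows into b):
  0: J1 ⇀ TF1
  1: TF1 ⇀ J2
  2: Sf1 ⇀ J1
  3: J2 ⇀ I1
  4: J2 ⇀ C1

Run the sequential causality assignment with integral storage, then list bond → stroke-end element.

bond 0 |J1
bond 1 |TF1
bond 2 |Sf1
bond 3 |I1
bond 4 |J2

β2 |Sf1  (Sf1 (Sf) sets flow on bond)
β0 |J1  (closing 0-jn rule on J1)
β1 |TF1  (through TF1, causality passes straight; one stroke at TF1)
β3 |I1  (prefer integral on I1)
β4 |J2  (closing 0-jn rule on J2)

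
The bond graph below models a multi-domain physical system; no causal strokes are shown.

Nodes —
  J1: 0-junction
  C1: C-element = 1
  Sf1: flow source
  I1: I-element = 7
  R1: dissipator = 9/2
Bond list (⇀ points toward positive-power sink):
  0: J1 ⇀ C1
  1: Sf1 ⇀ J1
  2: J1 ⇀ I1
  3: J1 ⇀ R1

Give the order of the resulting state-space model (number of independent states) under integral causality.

#1 stroke→Sf1  (source Sf1 imposes f)
#0 stroke→J1  (prefer integral on C1)
#2 stroke→I1  (J1: bond 0 brought effort, rest push out)
#3 stroke→R1  (common-e at J1 fixed by 0)

2  (C1, I1 all integral)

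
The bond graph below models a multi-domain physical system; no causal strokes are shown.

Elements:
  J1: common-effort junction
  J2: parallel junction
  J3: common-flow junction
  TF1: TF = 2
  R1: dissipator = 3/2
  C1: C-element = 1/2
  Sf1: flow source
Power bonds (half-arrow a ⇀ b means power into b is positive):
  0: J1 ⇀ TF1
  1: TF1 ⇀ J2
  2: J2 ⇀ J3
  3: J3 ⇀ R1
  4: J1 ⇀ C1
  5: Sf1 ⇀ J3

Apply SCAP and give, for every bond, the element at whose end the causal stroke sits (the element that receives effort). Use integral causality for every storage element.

b0 stroke→TF1
b1 stroke→J2
b2 stroke→J3
b3 stroke→J3
b4 stroke→J1
b5 stroke→Sf1

#5 stroke at Sf1  (source Sf1 imposes f)
#2 stroke at J3  (J3: bond 5 brought flow, rest push out)
#3 stroke at J3  (1-jn J3 has f-setter on 5)
#1 stroke at J2  (closing 0-jn rule on J2)
#0 stroke at TF1  (through TF1, causality passes straight; one stroke at TF1)
#4 stroke at J1  (only one effort-in slot at J1)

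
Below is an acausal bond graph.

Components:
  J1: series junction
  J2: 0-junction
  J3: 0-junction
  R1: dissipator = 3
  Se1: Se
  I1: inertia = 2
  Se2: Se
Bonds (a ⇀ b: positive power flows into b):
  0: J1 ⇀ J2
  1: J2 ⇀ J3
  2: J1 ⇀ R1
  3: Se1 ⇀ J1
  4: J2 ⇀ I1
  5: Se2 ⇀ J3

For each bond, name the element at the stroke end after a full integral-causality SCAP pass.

b0 stroke→J1
b1 stroke→J2
b2 stroke→R1
b3 stroke→J1
b4 stroke→I1
b5 stroke→J3

#3 →J1  (Se1 fixes effort; stroke away)
#5 →J3  (Se2: effort source, stroke at far end)
#1 →J2  (J3: bond 5 brought effort, rest push out)
#0 →J1  (0-jn J2 has e-setter on 1)
#4 →I1  (0-jn J2 has e-setter on 1)
#2 →R1  (J1 needs exactly one f-in)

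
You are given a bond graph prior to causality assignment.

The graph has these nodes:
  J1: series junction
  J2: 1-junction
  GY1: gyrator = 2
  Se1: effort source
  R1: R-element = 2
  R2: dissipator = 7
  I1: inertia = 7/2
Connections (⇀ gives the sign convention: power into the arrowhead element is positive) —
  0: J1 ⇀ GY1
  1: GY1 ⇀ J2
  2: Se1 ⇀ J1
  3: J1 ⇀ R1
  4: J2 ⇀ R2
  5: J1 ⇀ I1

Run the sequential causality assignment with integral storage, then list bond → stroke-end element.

#0 stroke→J1
#1 stroke→J2
#2 stroke→J1
#3 stroke→J1
#4 stroke→R2
#5 stroke→I1

β2 →J1  (Se1: effort source, stroke at far end)
β5 →I1  (I1 integral (f out))
β0 →J1  (1-jn J1 has f-setter on 5)
β3 →J1  (1-jn J1 has f-setter on 5)
β1 →J2  (GY1 both-in/both-out from 0)
β4 →R2  (J2 needs exactly one f-in)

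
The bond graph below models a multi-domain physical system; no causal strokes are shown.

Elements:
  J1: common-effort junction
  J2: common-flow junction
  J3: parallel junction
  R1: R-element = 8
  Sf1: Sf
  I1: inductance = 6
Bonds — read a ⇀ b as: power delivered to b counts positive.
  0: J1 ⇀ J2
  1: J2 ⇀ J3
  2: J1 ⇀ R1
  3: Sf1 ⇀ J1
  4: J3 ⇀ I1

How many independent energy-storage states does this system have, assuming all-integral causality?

1  (I1 all integral)

β3 →Sf1  (Sf1: flow source, stroke at near end)
β4 →I1  (prefer integral on I1)
β1 →J3  (J3: last free bond brings effort in)
β0 →J2  (J2 flow already set via bond 1)
β2 →J1  (J1 needs exactly one e-in)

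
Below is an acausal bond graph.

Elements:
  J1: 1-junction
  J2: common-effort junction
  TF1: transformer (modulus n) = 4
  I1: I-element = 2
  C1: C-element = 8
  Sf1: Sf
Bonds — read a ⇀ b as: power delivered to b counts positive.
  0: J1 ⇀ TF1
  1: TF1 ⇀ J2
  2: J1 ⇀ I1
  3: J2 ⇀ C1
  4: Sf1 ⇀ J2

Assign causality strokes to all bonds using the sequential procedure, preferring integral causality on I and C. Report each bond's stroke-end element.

b4 stroke at Sf1  (Sf1 fixes flow; stroke at Sf1)
b2 stroke at I1  (prefer integral on I1)
b0 stroke at J1  (J1: bond 2 brought flow, rest push out)
b1 stroke at TF1  (through TF1, causality passes straight; one stroke at TF1)
b3 stroke at J2  (J2: last free bond brings effort in)

#0 stroke→J1
#1 stroke→TF1
#2 stroke→I1
#3 stroke→J2
#4 stroke→Sf1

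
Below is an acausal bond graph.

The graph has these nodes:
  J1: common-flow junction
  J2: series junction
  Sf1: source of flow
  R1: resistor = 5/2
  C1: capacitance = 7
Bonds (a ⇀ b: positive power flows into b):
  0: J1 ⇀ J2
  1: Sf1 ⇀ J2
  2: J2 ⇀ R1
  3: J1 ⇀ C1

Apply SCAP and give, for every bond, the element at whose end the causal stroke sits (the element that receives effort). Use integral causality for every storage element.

β1 |Sf1  (Sf1 (Sf) sets flow on bond)
β0 |J2  (J2: bond 1 brought flow, rest push out)
β2 |J2  (common-f at J2 fixed by 1)
β3 |J1  (J1 flow already set via bond 0)

bond 0 |J2
bond 1 |Sf1
bond 2 |J2
bond 3 |J1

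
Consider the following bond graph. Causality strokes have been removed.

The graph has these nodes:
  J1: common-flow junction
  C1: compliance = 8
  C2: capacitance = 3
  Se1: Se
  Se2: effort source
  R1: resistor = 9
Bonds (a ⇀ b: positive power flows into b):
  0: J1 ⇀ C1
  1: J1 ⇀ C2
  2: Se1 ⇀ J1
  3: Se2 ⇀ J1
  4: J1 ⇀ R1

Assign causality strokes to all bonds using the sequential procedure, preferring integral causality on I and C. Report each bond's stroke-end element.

β2 stroke at J1  (Se1: effort source, stroke at far end)
β3 stroke at J1  (Se2: effort source, stroke at far end)
β0 stroke at J1  (C1: C, integral causality)
β1 stroke at J1  (C2 integral (e out))
β4 stroke at R1  (J1 needs exactly one f-in)

bond 0 stroke at J1
bond 1 stroke at J1
bond 2 stroke at J1
bond 3 stroke at J1
bond 4 stroke at R1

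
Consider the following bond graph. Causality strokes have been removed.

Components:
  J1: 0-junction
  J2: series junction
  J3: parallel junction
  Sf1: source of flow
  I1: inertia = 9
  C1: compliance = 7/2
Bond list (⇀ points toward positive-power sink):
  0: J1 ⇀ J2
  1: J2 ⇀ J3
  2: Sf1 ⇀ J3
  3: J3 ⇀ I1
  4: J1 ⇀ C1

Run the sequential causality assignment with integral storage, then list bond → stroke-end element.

bond 2 →Sf1  (source Sf1 imposes f)
bond 3 →I1  (I1: I, integral causality)
bond 1 →J3  (J3: last free bond brings effort in)
bond 0 →J2  (J2: bond 1 brought flow, rest push out)
bond 4 →J1  (J1 needs exactly one e-in)

β0 stroke at J2
β1 stroke at J3
β2 stroke at Sf1
β3 stroke at I1
β4 stroke at J1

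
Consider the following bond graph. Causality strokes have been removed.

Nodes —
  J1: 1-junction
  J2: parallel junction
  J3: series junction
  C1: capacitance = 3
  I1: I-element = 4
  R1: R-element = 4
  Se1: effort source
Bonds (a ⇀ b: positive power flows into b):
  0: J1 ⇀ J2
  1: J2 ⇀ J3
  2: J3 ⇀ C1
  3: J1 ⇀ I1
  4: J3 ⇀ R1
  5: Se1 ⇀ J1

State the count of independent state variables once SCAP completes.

2  (C1, I1 all integral)

β5 stroke→J1  (Se1: effort source, stroke at far end)
β2 stroke→J3  (C1 integral (e out))
β3 stroke→I1  (prefer integral on I1)
β0 stroke→J1  (common-f at J1 fixed by 3)
β1 stroke→J2  (J2: last free bond brings effort in)
β4 stroke→J3  (1-jn J3 has f-setter on 1)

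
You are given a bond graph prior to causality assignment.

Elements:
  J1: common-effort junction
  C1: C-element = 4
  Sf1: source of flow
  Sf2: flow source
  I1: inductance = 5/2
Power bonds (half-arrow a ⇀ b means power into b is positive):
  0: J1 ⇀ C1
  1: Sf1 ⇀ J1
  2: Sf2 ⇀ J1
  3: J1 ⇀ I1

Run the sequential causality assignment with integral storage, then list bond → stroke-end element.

bond 1 stroke at Sf1  (Sf1 fixes flow; stroke at Sf1)
bond 2 stroke at Sf2  (Sf2 (Sf) sets flow on bond)
bond 0 stroke at J1  (C1 outputs effort q/C1)
bond 3 stroke at I1  (common-e at J1 fixed by 0)

β0 |J1
β1 |Sf1
β2 |Sf2
β3 |I1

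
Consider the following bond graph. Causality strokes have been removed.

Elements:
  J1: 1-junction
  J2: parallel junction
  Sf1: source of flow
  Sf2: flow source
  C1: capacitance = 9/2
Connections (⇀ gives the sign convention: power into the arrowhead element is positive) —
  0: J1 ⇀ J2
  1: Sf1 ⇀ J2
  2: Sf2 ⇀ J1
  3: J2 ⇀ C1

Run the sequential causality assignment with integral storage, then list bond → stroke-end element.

b0 →J1
b1 →Sf1
b2 →Sf2
b3 →J2

#1 stroke→Sf1  (source Sf1 imposes f)
#2 stroke→Sf2  (Sf2 fixes flow; stroke at Sf2)
#0 stroke→J1  (1-jn J1 has f-setter on 2)
#3 stroke→J2  (J2 needs exactly one e-in)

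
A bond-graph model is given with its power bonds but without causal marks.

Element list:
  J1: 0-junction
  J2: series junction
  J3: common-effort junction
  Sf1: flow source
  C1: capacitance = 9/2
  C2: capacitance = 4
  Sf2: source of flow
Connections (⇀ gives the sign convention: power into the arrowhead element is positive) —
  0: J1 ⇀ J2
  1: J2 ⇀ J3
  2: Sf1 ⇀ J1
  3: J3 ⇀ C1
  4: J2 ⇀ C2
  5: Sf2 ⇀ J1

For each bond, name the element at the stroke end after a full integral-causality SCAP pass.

bond 0 →J1
bond 1 →J2
bond 2 →Sf1
bond 3 →J3
bond 4 →J2
bond 5 →Sf2

β2 →Sf1  (Sf1: flow source, stroke at near end)
β5 →Sf2  (Sf2 (Sf) sets flow on bond)
β0 →J1  (only one effort-in slot at J1)
β1 →J2  (common-f at J2 fixed by 0)
β4 →J2  (J2 flow already set via bond 0)
β3 →J3  (closing 0-jn rule on J3)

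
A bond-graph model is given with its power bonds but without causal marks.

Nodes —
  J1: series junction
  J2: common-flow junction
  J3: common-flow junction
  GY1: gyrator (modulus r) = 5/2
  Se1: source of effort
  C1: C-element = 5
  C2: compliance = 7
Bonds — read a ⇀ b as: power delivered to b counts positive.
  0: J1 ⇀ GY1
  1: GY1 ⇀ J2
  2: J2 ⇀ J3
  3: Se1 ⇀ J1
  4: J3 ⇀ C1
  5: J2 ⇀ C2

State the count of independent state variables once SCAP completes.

b3 stroke→J1  (Se1 (Se) sets effort on bond)
b0 stroke→GY1  (closing 1-jn rule on J1)
b1 stroke→GY1  (GY1 both-in/both-out from 0)
b2 stroke→J2  (common-f at J2 fixed by 1)
b5 stroke→J2  (J2 flow already set via bond 1)
b4 stroke→J3  (J3: bond 2 brought flow, rest push out)

2  (C1, C2 all integral)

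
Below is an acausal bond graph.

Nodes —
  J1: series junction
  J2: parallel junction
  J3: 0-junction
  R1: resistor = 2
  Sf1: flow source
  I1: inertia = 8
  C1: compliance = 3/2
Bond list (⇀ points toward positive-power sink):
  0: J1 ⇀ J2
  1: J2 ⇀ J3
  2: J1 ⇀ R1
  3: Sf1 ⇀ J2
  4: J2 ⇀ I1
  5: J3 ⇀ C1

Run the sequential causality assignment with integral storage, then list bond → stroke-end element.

β3 →Sf1  (Sf1 (Sf) sets flow on bond)
β4 →I1  (I1: I, integral causality)
β5 →J3  (C1 integral (e out))
β1 →J2  (common-e at J3 fixed by 5)
β0 →J1  (0-jn J2 has e-setter on 1)
β2 →R1  (only one flow-in slot at J1)

β0 |J1
β1 |J2
β2 |R1
β3 |Sf1
β4 |I1
β5 |J3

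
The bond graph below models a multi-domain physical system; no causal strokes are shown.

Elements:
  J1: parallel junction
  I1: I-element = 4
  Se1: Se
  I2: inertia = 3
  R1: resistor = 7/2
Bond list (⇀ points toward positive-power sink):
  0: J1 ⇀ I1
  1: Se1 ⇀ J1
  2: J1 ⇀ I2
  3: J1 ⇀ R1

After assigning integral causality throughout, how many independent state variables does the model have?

#1 stroke at J1  (Se1 (Se) sets effort on bond)
#0 stroke at I1  (common-e at J1 fixed by 1)
#2 stroke at I2  (common-e at J1 fixed by 1)
#3 stroke at R1  (0-jn J1 has e-setter on 1)

2  (I1, I2 all integral)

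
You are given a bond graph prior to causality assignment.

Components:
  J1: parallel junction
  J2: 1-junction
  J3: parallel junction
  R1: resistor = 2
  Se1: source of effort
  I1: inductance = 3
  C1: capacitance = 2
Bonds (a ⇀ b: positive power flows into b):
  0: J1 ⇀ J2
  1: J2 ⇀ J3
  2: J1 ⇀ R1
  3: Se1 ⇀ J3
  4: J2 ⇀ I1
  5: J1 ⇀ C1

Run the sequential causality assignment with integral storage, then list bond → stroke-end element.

b0 stroke at J2
b1 stroke at J2
b2 stroke at R1
b3 stroke at J3
b4 stroke at I1
b5 stroke at J1

bond 3 →J3  (Se1 (Se) sets effort on bond)
bond 1 →J2  (J3 effort already set via bond 3)
bond 4 →I1  (I1: I, integral causality)
bond 0 →J2  (J2 flow already set via bond 4)
bond 5 →J1  (C1 outputs effort q/C1)
bond 2 →R1  (J1: bond 5 brought effort, rest push out)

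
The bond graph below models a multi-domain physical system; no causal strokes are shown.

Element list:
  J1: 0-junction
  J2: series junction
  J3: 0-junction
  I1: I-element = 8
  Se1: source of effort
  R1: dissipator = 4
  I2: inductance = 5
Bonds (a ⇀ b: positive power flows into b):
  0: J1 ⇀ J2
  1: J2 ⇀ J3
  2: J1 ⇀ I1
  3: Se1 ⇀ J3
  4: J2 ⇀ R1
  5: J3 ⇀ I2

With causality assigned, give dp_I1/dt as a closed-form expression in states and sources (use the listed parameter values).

dp_I1/dt = E_Se1 - p_I1/2

bond 3 stroke→J3  (Se1 (Se) sets effort on bond)
bond 1 stroke→J2  (J3: bond 3 brought effort, rest push out)
bond 5 stroke→I2  (J3 effort already set via bond 3)
bond 2 stroke→I1  (prefer integral on I1)
bond 0 stroke→J1  (J1: last free bond brings effort in)
bond 4 stroke→J2  (common-f at J2 fixed by 0)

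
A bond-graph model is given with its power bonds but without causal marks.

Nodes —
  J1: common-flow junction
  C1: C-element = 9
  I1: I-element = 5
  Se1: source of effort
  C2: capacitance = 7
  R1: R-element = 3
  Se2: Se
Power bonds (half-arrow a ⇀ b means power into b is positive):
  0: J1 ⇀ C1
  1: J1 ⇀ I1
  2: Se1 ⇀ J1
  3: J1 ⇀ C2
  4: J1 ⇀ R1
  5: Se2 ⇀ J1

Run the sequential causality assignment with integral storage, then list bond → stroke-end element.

β0 →J1
β1 →I1
β2 →J1
β3 →J1
β4 →J1
β5 →J1

β2 stroke at J1  (source Se1 imposes e)
β5 stroke at J1  (Se2 (Se) sets effort on bond)
β0 stroke at J1  (C1 integral (e out))
β1 stroke at I1  (I1 integral (f out))
β3 stroke at J1  (common-f at J1 fixed by 1)
β4 stroke at J1  (common-f at J1 fixed by 1)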